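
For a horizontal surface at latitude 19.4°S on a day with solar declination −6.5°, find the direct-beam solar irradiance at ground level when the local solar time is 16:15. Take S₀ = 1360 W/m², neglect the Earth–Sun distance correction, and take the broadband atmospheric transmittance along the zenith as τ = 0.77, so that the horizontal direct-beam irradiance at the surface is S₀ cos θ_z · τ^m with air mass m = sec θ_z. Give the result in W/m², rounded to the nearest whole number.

345 W/m²

Hour angle H = 15° × (16.25 − 12) = 63.75°.
cos θ_z = sin φ sin δ + cos φ cos δ cos H = (-0.3322)(-0.1132) + (0.9432)(0.9936)(0.4423) = 0.4521.
Air mass m = 1/cos θ_z = 1/0.4521 = 2.212; τ^m = 0.77^2.212 = 0.5609.
Surface direct beam = 1360 × 0.4521 × 0.5609 = 344.87 W/m².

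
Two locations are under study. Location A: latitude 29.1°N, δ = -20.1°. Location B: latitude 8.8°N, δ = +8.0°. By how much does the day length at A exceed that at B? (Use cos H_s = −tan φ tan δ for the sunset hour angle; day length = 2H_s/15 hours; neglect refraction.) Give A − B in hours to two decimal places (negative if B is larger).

-1.73 h

A: H_s = arccos(−tan 29.1° · tan -20.1°) = 78.25°, so 2H_s/15 = 10.4333 h.
B: H_s = arccos(−tan 8.8° · tan 8.0°) = 91.25°, so 2H_s/15 = 12.1667 h.
A − B = 10.4333 − 12.1667 = -1.7334 h.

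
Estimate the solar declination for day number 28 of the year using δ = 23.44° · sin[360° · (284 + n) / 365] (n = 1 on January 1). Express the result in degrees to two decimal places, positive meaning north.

-18.54°

360 × (284 + 28) / 365 = 307.726°; sin(307.726°) = -0.7909.
δ = 23.44 × -0.7909 = -18.539° ≈ -18.54°.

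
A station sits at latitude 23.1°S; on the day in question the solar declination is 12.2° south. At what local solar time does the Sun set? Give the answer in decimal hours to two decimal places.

18.35 h

cos H_s = −tan(-23.1°) · tan(-12.2°) = -0.0922, so H_s = arccos(-0.0922) = 95.29°.
Sunset is at 12 + H_s/15 = 12 + 6.353 = 18.353 h local solar time.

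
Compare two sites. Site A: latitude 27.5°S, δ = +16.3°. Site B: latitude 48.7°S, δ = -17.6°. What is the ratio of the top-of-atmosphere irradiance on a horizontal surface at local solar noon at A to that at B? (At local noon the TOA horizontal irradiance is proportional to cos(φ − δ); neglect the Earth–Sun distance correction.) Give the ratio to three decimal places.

A: cos θ_z = cos(-27.5° − (16.3°)) = 0.7218.
B: cos θ_z = cos(-48.7° − (-17.6°)) = 0.8563.
Ratio A/B = 0.7218 / 0.8563 = 0.8429.

0.843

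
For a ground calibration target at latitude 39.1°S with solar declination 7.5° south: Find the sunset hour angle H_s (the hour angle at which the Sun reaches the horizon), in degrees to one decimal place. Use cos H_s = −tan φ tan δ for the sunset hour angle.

cos H_s = −tan(-39.1°) · tan(-7.5°) = -0.1070, so H_s = arccos(-0.1070) = 96.14°.

96.1°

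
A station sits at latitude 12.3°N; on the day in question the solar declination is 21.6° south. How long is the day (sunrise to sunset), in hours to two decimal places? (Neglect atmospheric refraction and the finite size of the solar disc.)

11.34 hours

cos H_s = −tan(12.3°) · tan(-21.6°) = 0.0863, so H_s = arccos(0.0863) = 85.05°.
Day length = 2 H_s / 15° h⁻¹ = 170.10° / 15 = 11.340 h.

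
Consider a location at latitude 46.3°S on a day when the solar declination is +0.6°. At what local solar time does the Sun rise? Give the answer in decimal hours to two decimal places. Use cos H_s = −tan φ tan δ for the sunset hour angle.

6.04 h

−tan φ tan δ = −(-1.0464)(0.0105) = 0.0110; H_s = arccos(0.0110) = 89.37°.
Sunrise is at 12 − H_s/15 = 12 − 5.958 = 6.042 h local solar time.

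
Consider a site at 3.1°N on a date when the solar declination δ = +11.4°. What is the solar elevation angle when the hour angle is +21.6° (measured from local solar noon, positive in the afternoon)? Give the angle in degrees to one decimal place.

cos θ_z = sin φ sin δ + cos φ cos δ cos H = (0.0541)(0.1977) + (0.9985)(0.9803)(0.9298) = 0.9208.
θ_z = arccos(0.9208) = 22.96°, so the elevation is 90° − 22.96° = 67.04°.

67.0°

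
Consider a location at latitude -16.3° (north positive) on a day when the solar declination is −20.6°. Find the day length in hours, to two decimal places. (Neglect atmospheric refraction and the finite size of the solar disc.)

−tan φ tan δ = −(-0.2924)(-0.3759) = -0.1099; H_s = arccos(-0.1099) = 96.31°.
Day length = 2 H_s / 15° h⁻¹ = 192.62° / 15 = 12.841 h.

12.84 hours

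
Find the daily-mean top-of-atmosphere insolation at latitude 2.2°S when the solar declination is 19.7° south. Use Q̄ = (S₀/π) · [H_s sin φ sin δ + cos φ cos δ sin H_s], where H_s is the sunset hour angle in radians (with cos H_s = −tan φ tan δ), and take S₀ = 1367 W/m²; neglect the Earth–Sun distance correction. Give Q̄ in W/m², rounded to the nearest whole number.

−tan φ tan δ = −(-0.0384)(-0.3581) = -0.0138; H_s = arccos(-0.0138) = 90.79°. In radians, H_s = 1.5846.
H_s sin φ sin δ = 1.5846 × -0.0384 × -0.3371 = 0.0205.
cos φ cos δ sin H_s = 0.9993 × 0.9415 × 0.9999 = 0.9407.
Q̄ = (1367/π) × (0.0205 + 0.9407) = 435.13 × 0.9612 = 418.25 W/m².

418 W/m²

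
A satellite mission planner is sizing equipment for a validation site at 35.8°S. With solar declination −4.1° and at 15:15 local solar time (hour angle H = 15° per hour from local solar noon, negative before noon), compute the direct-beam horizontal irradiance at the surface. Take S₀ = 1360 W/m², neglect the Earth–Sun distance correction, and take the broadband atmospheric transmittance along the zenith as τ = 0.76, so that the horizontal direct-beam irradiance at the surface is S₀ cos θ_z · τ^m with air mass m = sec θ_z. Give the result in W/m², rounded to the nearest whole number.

Hour angle H = 15° × (15.25 − 12) = 48.75°.
With φ = -35.8°, δ = -4.1°, H = 48.75°: sin φ sin δ = 0.0418, cos φ cos δ cos H = 0.5334, so cos θ_z = 0.5752.
Air mass m = 1/cos θ_z = 1/0.5752 = 1.739; τ^m = 0.76^1.739 = 0.6205.
Surface direct beam = 1360 × 0.5752 × 0.6205 = 485.40 W/m².

485 W/m²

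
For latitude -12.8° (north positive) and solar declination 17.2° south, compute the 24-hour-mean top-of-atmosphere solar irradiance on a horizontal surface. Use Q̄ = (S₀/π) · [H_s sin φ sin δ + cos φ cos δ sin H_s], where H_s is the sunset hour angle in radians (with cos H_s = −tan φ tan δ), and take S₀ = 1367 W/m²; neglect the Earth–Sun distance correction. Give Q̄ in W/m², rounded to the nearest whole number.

451 W/m²

−tan φ tan δ = −(-0.2272)(-0.3096) = -0.0703; H_s = arccos(-0.0703) = 94.03°. In radians, H_s = 1.6411.
H_s sin φ sin δ = 1.6411 × -0.2215 × -0.2957 = 0.1075.
cos φ cos δ sin H_s = 0.9751 × 0.9553 × 0.9975 = 0.9292.
Q̄ = (1367/π) × (0.1075 + 0.9292) = 435.13 × 1.0367 = 451.10 W/m².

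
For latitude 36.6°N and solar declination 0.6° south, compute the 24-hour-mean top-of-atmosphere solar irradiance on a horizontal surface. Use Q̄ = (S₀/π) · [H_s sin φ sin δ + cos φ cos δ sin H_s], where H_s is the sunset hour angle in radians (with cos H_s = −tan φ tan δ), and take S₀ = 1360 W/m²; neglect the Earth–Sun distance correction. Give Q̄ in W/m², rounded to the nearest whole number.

343 W/m²

The sunset hour angle satisfies cos H_s = −tan φ tan δ = 0.0078, giving H_s = 89.55°. In radians, H_s = 1.5629.
H_s sin φ sin δ = 1.5629 × 0.5962 × -0.0105 = -0.0098.
cos φ cos δ sin H_s = 0.8028 × 0.9999 × 1.0000 = 0.8027.
Q̄ = (1360/π) × (-0.0098 + 0.8027) = 432.90 × 0.7929 = 343.25 W/m².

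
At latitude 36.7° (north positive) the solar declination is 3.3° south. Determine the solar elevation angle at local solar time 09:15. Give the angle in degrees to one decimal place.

Hour angle H = 15° × (9.25 − 12) = -41.25°.
cos θ_z = sin(36.7°) sin(-3.3°) + cos(36.7°) cos(-3.3°) cos(-41.25°) = -0.0344 + 0.6018 = 0.5674.
θ_z = arccos(0.5674) = 55.43°, so the elevation is 90° − 55.43° = 34.57°.

34.6°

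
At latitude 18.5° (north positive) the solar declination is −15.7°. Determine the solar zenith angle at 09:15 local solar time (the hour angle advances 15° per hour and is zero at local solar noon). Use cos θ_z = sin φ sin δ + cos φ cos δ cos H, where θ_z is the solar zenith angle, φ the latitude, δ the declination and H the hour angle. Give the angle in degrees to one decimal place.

53.1°

Hour angle H = 15° × (9.25 − 12) = -41.25°.
With φ = 18.5°, δ = -15.7°, H = -41.25°: sin φ sin δ = -0.0859, cos φ cos δ cos H = 0.6864, so cos θ_z = 0.6005.
θ_z = arccos(0.6005) = 53.09°.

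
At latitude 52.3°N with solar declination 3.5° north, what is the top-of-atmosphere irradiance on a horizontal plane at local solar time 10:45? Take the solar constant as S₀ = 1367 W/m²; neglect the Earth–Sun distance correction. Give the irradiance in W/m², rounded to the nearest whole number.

Hour angle H = 15° × (10.75 − 12) = -18.75°.
cos θ_z = sin(52.3°) sin(3.5°) + cos(52.3°) cos(3.5°) cos(-18.75°) = 0.0483 + 0.5780 = 0.6263.
Top-of-atmosphere irradiance = S₀ cos θ_z = 1367 × 0.6263 = 856.15 W/m².

856 W/m²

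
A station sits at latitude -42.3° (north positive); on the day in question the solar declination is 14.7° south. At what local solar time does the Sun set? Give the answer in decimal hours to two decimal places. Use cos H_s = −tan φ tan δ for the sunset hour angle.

18.92 h

cos H_s = −tan(-42.3°) · tan(-14.7°) = -0.2387, so H_s = arccos(-0.2387) = 103.81°.
Sunset is at 12 + H_s/15 = 12 + 6.921 = 18.921 h local solar time.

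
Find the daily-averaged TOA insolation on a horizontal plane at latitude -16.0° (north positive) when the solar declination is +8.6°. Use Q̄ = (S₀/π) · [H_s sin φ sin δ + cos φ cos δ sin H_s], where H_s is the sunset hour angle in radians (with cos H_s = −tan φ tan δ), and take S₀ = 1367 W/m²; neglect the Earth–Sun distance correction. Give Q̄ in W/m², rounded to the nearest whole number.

−tan φ tan δ = −(-0.2867)(0.1512) = 0.0433; H_s = arccos(0.0433) = 87.52°. In radians, H_s = 1.5275.
H_s sin φ sin δ = 1.5275 × -0.2756 × 0.1495 = -0.0629.
cos φ cos δ sin H_s = 0.9613 × 0.9888 × 0.9991 = 0.9497.
Q̄ = (1367/π) × (-0.0629 + 0.9497) = 435.13 × 0.8868 = 385.87 W/m².

386 W/m²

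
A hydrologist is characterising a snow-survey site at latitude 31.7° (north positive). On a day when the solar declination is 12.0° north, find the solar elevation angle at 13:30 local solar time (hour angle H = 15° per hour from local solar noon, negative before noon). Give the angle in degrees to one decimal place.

Hour angle H = 15° × (13.5 − 12) = 22.50°.
With φ = 31.7°, δ = 12.0°, H = 22.50°: sin φ sin δ = 0.1093, cos φ cos δ cos H = 0.7689, so cos θ_z = 0.8782.
θ_z = arccos(0.8782) = 28.57°, so the elevation is 90° − 28.57° = 61.43°.

61.4°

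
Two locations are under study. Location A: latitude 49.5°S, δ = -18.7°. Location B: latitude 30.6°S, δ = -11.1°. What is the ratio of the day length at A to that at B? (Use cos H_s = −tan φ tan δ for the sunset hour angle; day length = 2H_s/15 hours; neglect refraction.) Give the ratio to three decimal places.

A: H_s = arccos(−tan -49.5° · tan -18.7°) = 113.35°, so 2H_s/15 = 15.1133 h.
B: H_s = arccos(−tan -30.6° · tan -11.1°) = 96.66°, so 2H_s/15 = 12.8880 h.
Ratio A/B = 15.1133 / 12.8880 = 1.1727.

1.173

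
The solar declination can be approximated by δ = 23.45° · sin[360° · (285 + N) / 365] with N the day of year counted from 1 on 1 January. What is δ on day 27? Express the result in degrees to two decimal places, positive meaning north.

-18.55°

360 × (285 + 27) / 365 = 307.726°; sin(307.726°) = -0.7909.
δ = 23.45 × -0.7909 = -18.547° ≈ -18.55°.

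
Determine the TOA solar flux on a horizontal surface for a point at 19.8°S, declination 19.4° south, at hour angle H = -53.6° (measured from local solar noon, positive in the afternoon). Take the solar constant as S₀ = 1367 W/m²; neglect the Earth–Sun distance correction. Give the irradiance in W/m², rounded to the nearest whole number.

874 W/m²

cos θ_z = sin(-19.8°) sin(-19.4°) + cos(-19.8°) cos(-19.4°) cos(-53.60°) = 0.1125 + 0.5266 = 0.6391.
Top-of-atmosphere irradiance = S₀ cos θ_z = 1367 × 0.6391 = 873.65 W/m².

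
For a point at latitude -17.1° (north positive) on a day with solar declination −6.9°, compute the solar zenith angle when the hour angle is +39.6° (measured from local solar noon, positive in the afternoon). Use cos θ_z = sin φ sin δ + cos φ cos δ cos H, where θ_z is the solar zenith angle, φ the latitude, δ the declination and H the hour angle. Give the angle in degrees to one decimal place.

With φ = -17.1°, δ = -6.9°, H = 39.60°: sin φ sin δ = 0.0353, cos φ cos δ cos H = 0.7311, so cos θ_z = 0.7664.
θ_z = arccos(0.7664) = 39.97°.

40.0°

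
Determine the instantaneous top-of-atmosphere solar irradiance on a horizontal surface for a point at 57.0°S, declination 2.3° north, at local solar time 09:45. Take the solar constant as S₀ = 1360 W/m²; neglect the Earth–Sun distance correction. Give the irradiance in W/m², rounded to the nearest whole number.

570 W/m²

Hour angle H = 15° × (9.75 − 12) = -33.75°.
cos θ_z = sin φ sin δ + cos φ cos δ cos H = (-0.8387)(0.0401) + (0.5446)(0.9992)(0.8315) = 0.4188.
Top-of-atmosphere irradiance = S₀ cos θ_z = 1360 × 0.4188 = 569.57 W/m².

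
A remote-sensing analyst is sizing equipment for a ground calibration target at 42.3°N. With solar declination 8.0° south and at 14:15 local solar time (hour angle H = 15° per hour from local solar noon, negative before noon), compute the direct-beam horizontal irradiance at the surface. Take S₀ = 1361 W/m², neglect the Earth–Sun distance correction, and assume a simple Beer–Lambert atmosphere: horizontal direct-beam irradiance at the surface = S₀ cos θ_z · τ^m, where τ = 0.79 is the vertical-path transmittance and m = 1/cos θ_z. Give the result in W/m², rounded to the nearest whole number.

444 W/m²

Hour angle H = 15° × (14.25 − 12) = 33.75°.
With φ = 42.3°, δ = -8.0°, H = 33.75°: sin φ sin δ = -0.0937, cos φ cos δ cos H = 0.6090, so cos θ_z = 0.5153.
Air mass m = 1/cos θ_z = 1/0.5153 = 1.941; τ^m = 0.79^1.941 = 0.6328.
Surface direct beam = 1361 × 0.5153 × 0.6328 = 443.80 W/m².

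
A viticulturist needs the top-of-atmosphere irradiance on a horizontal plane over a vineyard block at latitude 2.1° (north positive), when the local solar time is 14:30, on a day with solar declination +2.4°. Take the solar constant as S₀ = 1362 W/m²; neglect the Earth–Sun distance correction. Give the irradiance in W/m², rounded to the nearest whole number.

Hour angle H = 15° × (14.5 − 12) = 37.50°.
cos θ_z = sin φ sin δ + cos φ cos δ cos H = (0.0366)(0.0419) + (0.9993)(0.9991)(0.7934) = 0.7937.
Top-of-atmosphere irradiance = S₀ cos θ_z = 1362 × 0.7937 = 1081.02 W/m².

1081 W/m²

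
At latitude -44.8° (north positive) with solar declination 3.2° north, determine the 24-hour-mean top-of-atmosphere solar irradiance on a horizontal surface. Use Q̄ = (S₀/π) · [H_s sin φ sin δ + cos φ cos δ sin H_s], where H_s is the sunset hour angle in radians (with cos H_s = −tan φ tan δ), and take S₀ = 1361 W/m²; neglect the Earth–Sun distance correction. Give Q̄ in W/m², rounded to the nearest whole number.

The sunset hour angle satisfies cos H_s = −tan φ tan δ = 0.0555, giving H_s = 86.82°. In radians, H_s = 1.5153.
H_s sin φ sin δ = 1.5153 × -0.7046 × 0.0558 = -0.0596.
cos φ cos δ sin H_s = 0.7096 × 0.9984 × 0.9985 = 0.7074.
Q̄ = (1361/π) × (-0.0596 + 0.7074) = 433.22 × 0.6478 = 280.64 W/m².

281 W/m²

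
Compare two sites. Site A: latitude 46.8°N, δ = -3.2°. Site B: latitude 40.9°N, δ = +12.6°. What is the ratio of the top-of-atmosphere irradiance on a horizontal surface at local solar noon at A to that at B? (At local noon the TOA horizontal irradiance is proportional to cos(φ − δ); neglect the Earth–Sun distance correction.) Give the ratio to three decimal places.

0.730

A: cos θ_z = cos(46.8° − (-3.2°)) = 0.6428.
B: cos θ_z = cos(40.9° − (12.6°)) = 0.8805.
Ratio A/B = 0.6428 / 0.8805 = 0.7300.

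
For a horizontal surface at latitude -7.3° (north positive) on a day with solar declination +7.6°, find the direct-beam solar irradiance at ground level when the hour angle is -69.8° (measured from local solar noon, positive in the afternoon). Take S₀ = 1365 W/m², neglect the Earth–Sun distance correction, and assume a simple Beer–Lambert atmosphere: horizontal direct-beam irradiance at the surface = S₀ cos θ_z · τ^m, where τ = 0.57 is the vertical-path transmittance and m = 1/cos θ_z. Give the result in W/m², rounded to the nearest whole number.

77 W/m²

With φ = -7.3°, δ = 7.6°, H = -69.80°: sin φ sin δ = -0.0168, cos φ cos δ cos H = 0.3395, so cos θ_z = 0.3227.
Air mass m = 1/cos θ_z = 1/0.3227 = 3.099; τ^m = 0.57^3.099 = 0.1752.
Surface direct beam = 1365 × 0.3227 × 0.1752 = 77.17 W/m².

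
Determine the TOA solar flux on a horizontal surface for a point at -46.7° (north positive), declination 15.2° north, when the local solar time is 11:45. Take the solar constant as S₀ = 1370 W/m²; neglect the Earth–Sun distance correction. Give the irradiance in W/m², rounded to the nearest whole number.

Hour angle H = 15° × (11.75 − 12) = -3.75°.
With φ = -46.7°, δ = 15.2°, H = -3.75°: sin φ sin δ = -0.1908, cos φ cos δ cos H = 0.6604, so cos θ_z = 0.4696.
Top-of-atmosphere irradiance = S₀ cos θ_z = 1370 × 0.4696 = 643.35 W/m².

643 W/m²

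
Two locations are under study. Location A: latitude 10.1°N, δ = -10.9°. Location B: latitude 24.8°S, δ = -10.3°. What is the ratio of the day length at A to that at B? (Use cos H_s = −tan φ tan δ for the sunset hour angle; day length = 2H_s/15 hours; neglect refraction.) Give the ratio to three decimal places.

A: H_s = arccos(−tan 10.1° · tan -10.9°) = 88.03°, so 2H_s/15 = 11.7373 h.
B: H_s = arccos(−tan -24.8° · tan -10.3°) = 94.82°, so 2H_s/15 = 12.6427 h.
Ratio A/B = 11.7373 / 12.6427 = 0.9284.

0.928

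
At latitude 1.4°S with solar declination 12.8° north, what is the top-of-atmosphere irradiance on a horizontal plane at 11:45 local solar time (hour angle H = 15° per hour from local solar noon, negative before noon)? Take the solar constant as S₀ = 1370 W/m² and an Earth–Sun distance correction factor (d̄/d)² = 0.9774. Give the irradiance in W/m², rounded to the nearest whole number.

1295 W/m²

Hour angle H = 15° × (11.75 − 12) = -3.75°.
cos θ_z = sin(-1.4°) sin(12.8°) + cos(-1.4°) cos(12.8°) cos(-3.75°) = -0.0054 + 0.9728 = 0.9674.
Top-of-atmosphere irradiance = S₀ (d̄/d)² cos θ_z = 1370 × 0.9774 × 0.9674 = 1295.39 W/m².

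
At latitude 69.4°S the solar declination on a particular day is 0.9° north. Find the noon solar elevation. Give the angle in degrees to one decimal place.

At local solar noon the hour angle is zero, so the elevation is 90° − |φ − δ| = 90° − |-69.4° − (0.9°)| = 90° − 70.3° = 19.7°.

19.7°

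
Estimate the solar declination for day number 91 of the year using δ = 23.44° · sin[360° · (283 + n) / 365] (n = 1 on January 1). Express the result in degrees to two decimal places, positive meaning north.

+3.62°

360 × (283 + 91) / 365 = 368.877°; sin(368.877°) = 0.1543.
δ = 23.44 × 0.1543 = 3.617° ≈ +3.62°.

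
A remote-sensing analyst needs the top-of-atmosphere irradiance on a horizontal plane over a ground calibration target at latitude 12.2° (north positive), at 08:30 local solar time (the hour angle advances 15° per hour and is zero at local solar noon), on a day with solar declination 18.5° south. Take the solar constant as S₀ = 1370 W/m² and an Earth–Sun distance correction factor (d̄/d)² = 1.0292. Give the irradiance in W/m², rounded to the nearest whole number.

701 W/m²

Hour angle H = 15° × (8.5 − 12) = -52.50°.
cos θ_z = sin(12.2°) sin(-18.5°) + cos(12.2°) cos(-18.5°) cos(-52.50°) = -0.0671 + 0.5643 = 0.4972.
Top-of-atmosphere irradiance = S₀ (d̄/d)² cos θ_z = 1370 × 1.0292 × 0.4972 = 701.05 W/m².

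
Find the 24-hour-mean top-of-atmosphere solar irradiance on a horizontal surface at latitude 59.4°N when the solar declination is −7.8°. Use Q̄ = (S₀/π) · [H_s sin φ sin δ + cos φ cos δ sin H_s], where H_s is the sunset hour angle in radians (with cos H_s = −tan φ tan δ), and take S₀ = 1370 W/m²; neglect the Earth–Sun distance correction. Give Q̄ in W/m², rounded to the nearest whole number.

cos H_s = −tan(59.4°) · tan(-7.8°) = 0.2316, so H_s = arccos(0.2316) = 76.61°. In radians, H_s = 1.3371.
H_s sin φ sin δ = 1.3371 × 0.8607 × -0.1357 = -0.1562.
cos φ cos δ sin H_s = 0.5090 × 0.9907 × 0.9728 = 0.4906.
Q̄ = (1370/π) × (-0.1562 + 0.4906) = 436.08 × 0.3344 = 145.83 W/m².

146 W/m²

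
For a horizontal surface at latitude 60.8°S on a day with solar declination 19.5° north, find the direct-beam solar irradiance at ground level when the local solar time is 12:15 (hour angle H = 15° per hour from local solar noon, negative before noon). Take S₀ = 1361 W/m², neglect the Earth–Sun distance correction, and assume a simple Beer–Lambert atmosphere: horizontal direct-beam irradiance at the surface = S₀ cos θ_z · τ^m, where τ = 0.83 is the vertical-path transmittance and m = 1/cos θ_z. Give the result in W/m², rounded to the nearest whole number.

75 W/m²

Hour angle H = 15° × (12.25 − 12) = 3.75°.
cos θ_z = sin φ sin δ + cos φ cos δ cos H = (-0.8729)(0.3338) + (0.4879)(0.9426)(0.9979) = 0.1676.
Air mass m = 1/cos θ_z = 1/0.1676 = 5.967; τ^m = 0.83^5.967 = 0.3290.
Surface direct beam = 1361 × 0.1676 × 0.3290 = 75.05 W/m².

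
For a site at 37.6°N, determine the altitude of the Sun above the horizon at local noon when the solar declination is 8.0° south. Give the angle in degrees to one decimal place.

At local solar noon the hour angle is zero, so the elevation is 90° − |φ − δ| = 90° − |37.6° − (-8.0°)| = 90° − 45.6° = 44.4°.

44.4°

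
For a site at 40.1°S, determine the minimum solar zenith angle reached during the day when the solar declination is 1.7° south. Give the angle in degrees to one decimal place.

At local solar noon the hour angle is zero, so the zenith angle is |φ − δ| = |-40.1° − (-1.7°)| = 38.4°.

38.4°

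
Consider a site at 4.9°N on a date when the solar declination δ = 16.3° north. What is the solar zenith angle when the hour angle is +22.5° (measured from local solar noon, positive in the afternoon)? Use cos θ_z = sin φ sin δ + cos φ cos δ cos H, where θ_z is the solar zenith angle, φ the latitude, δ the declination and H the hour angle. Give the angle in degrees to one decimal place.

cos θ_z = sin(4.9°) sin(16.3°) + cos(4.9°) cos(16.3°) cos(22.50°) = 0.0240 + 0.8835 = 0.9075.
θ_z = arccos(0.9075) = 24.84°.

24.8°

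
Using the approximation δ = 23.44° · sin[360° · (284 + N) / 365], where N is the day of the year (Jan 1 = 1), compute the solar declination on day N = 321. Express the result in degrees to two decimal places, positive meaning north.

-19.59°

360 × (284 + 321) / 365 = 596.712°; sin(596.712°) = -0.8359.
δ = 23.44 × -0.8359 = -19.593° ≈ -19.59°.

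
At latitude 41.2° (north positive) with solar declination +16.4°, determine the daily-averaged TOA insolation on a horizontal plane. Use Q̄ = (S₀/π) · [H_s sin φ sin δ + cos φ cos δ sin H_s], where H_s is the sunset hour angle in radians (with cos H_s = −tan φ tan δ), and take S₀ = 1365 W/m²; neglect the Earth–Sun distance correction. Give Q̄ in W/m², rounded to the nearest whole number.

−tan φ tan δ = −(0.8754)(0.2943) = -0.2576; H_s = arccos(-0.2576) = 104.93°. In radians, H_s = 1.8314.
H_s sin φ sin δ = 1.8314 × 0.6587 × 0.2823 = 0.3406.
cos φ cos δ sin H_s = 0.7524 × 0.9593 × 0.9662 = 0.6974.
Q̄ = (1365/π) × (0.3406 + 0.6974) = 434.49 × 1.0380 = 451.00 W/m².

451 W/m²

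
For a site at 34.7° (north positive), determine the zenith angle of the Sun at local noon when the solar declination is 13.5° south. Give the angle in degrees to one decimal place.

48.2°

At local solar noon the hour angle is zero, so the zenith angle is |φ − δ| = |34.7° − (-13.5°)| = 48.2°.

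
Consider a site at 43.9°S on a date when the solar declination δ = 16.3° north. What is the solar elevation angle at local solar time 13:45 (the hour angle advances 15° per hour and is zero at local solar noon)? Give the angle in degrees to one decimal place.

Hour angle H = 15° × (13.75 − 12) = 26.25°.
With φ = -43.9°, δ = 16.3°, H = 26.25°: sin φ sin δ = -0.1946, cos φ cos δ cos H = 0.6203, so cos θ_z = 0.4257.
θ_z = arccos(0.4257) = 64.81°, so the elevation is 90° − 64.81° = 25.19°.

25.2°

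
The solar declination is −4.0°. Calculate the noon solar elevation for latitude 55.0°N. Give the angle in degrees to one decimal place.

31.0°

At local solar noon the hour angle is zero, so the elevation is 90° − |φ − δ| = 90° − |55.0° − (-4.0°)| = 90° − 59.0° = 31.0°.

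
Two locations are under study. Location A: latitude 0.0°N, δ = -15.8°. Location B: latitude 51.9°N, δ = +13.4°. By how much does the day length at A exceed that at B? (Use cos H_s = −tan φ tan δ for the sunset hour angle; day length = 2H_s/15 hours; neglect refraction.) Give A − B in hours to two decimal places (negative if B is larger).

-2.36 h

A: H_s = arccos(−tan 0.0° · tan -15.8°) = 90.00°, so 2H_s/15 = 12.0000 h.
B: H_s = arccos(−tan 51.9° · tan 13.4°) = 107.69°, so 2H_s/15 = 14.3587 h.
A − B = 12.0000 − 14.3587 = -2.3587 h.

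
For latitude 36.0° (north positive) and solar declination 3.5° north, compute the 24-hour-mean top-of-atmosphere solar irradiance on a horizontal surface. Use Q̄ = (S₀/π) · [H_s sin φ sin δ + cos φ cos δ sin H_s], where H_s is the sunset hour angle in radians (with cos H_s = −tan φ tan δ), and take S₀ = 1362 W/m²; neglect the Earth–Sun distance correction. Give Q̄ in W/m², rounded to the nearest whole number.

375 W/m²

−tan φ tan δ = −(0.7265)(0.0612) = -0.0445; H_s = arccos(-0.0445) = 92.55°. In radians, H_s = 1.6153.
H_s sin φ sin δ = 1.6153 × 0.5878 × 0.0610 = 0.0579.
cos φ cos δ sin H_s = 0.8090 × 0.9981 × 0.9990 = 0.8067.
Q̄ = (1362/π) × (0.0579 + 0.8067) = 433.54 × 0.8646 = 374.84 W/m².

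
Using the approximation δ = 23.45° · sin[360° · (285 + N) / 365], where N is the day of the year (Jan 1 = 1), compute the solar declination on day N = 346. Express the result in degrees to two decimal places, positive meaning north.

360 × (285 + 346) / 365 = 622.356°; sin(622.356°) = -0.9911.
δ = 23.45 × -0.9911 = -23.241° ≈ -23.24°.

-23.24°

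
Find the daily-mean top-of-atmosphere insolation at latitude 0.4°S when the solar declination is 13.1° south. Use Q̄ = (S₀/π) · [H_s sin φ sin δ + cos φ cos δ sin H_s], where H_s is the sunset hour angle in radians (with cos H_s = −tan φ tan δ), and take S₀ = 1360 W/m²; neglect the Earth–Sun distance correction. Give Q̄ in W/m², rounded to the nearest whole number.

The sunset hour angle satisfies cos H_s = −tan φ tan δ = -0.0016, giving H_s = 90.09°. In radians, H_s = 1.5724.
H_s sin φ sin δ = 1.5724 × -0.0070 × -0.2267 = 0.0025.
cos φ cos δ sin H_s = 1.0000 × 0.9740 × 1.0000 = 0.9740.
Q̄ = (1360/π) × (0.0025 + 0.9740) = 432.90 × 0.9765 = 422.73 W/m².

423 W/m²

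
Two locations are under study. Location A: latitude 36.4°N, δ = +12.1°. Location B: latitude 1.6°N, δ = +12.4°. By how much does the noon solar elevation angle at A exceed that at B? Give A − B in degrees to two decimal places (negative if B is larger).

-13.50°

A: 90° − |36.4 − (12.1)| = 65.70°.
B: 90° − |1.6 − (12.4)| = 79.20°.
A − B = 65.70 − 79.20 = -13.50°.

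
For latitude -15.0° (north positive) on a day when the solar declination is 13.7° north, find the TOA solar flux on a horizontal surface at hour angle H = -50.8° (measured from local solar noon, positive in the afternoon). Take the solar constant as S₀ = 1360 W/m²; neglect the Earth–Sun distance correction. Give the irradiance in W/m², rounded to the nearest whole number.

cos θ_z = sin(-15.0°) sin(13.7°) + cos(-15.0°) cos(13.7°) cos(-50.80°) = -0.0613 + 0.5931 = 0.5318.
Top-of-atmosphere irradiance = S₀ cos θ_z = 1360 × 0.5318 = 723.25 W/m².

723 W/m²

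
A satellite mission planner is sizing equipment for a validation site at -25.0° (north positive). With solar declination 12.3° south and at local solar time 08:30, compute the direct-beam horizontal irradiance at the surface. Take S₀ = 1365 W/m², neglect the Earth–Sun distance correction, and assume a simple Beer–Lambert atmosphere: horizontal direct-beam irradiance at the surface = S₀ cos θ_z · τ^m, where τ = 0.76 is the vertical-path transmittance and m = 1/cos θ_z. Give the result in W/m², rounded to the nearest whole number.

Hour angle H = 15° × (8.5 − 12) = -52.50°.
cos θ_z = sin(-25.0°) sin(-12.3°) + cos(-25.0°) cos(-12.3°) cos(-52.50°) = 0.0900 + 0.5391 = 0.6291.
Air mass m = 1/cos θ_z = 1/0.6291 = 1.590; τ^m = 0.76^1.590 = 0.6464.
Surface direct beam = 1365 × 0.6291 × 0.6464 = 555.08 W/m².

555 W/m²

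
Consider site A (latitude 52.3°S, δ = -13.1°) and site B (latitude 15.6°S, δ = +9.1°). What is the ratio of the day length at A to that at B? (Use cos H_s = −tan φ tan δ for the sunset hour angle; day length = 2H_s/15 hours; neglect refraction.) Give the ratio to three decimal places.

1.230

A: H_s = arccos(−tan -52.3° · tan -13.1°) = 107.52°, so 2H_s/15 = 14.3360 h.
B: H_s = arccos(−tan -15.6° · tan 9.1°) = 87.44°, so 2H_s/15 = 11.6587 h.
Ratio A/B = 14.3360 / 11.6587 = 1.2296.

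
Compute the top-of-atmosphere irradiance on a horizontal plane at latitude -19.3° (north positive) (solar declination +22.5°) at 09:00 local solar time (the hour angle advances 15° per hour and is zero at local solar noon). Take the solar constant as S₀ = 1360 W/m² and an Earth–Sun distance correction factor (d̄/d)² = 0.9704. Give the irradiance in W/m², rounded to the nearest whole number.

647 W/m²

Hour angle H = 15° × (9 − 12) = -45.00°.
cos θ_z = sin φ sin δ + cos φ cos δ cos H = (-0.3305)(0.3827) + (0.9438)(0.9239)(0.7071) = 0.4901.
Top-of-atmosphere irradiance = S₀ (d̄/d)² cos θ_z = 1360 × 0.9704 × 0.4901 = 646.81 W/m².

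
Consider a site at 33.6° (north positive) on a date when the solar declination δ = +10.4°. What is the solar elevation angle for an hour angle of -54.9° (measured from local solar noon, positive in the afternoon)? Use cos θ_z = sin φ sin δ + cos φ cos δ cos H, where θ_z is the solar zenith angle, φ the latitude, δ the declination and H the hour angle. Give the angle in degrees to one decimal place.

cos θ_z = sin φ sin δ + cos φ cos δ cos H = (0.5534)(0.1805) + (0.8329)(0.9836)(0.5750) = 0.5710.
θ_z = arccos(0.5710) = 55.18°, so the elevation is 90° − 55.18° = 34.82°.

34.8°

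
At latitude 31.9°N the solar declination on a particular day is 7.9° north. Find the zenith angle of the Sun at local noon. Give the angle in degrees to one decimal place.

24.0°

At local solar noon the hour angle is zero, so the zenith angle is |φ − δ| = |31.9° − (7.9°)| = 24.0°.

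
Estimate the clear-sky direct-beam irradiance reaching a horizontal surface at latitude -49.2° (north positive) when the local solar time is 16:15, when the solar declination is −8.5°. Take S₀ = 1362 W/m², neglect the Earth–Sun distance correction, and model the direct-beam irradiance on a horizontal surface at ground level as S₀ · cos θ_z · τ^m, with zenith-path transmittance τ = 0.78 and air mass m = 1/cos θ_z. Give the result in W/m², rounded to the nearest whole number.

Hour angle H = 15° × (16.25 − 12) = 63.75°.
cos θ_z = sin φ sin δ + cos φ cos δ cos H = (-0.7570)(-0.1478) + (0.6534)(0.9890)(0.4423) = 0.3977.
Air mass m = 1/cos θ_z = 1/0.3977 = 2.514; τ^m = 0.78^2.514 = 0.5355.
Surface direct beam = 1362 × 0.3977 × 0.5355 = 290.06 W/m².

290 W/m²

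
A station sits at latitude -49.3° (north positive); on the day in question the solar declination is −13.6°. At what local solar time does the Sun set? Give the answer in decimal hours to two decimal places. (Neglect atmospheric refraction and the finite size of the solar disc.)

19.09 h

The sunset hour angle satisfies cos H_s = −tan φ tan δ = -0.2813, giving H_s = 106.34°.
Sunset is at 12 + H_s/15 = 12 + 7.089 = 19.089 h local solar time.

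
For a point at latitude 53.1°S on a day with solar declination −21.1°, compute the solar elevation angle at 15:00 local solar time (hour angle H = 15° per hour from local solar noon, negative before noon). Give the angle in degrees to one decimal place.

43.2°

Hour angle H = 15° × (15 − 12) = 45.00°.
With φ = -53.1°, δ = -21.1°, H = 45.00°: sin φ sin δ = 0.2879, cos φ cos δ cos H = 0.3961, so cos θ_z = 0.6840.
θ_z = arccos(0.6840) = 46.84°, so the elevation is 90° − 46.84° = 43.16°.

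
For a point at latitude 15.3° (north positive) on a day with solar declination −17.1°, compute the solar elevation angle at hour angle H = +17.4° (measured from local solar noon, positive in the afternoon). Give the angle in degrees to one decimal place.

53.3°

cos θ_z = sin(15.3°) sin(-17.1°) + cos(15.3°) cos(-17.1°) cos(17.40°) = -0.0776 + 0.8797 = 0.8021.
θ_z = arccos(0.8021) = 36.67°, so the elevation is 90° − 36.67° = 53.33°.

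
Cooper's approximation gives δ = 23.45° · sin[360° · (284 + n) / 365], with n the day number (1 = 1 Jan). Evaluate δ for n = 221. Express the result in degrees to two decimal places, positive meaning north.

+15.67°

360 × (284 + 221) / 365 = 498.082°; sin(498.082°) = 0.6681.
δ = 23.45 × 0.6681 = 15.667° ≈ +15.67°.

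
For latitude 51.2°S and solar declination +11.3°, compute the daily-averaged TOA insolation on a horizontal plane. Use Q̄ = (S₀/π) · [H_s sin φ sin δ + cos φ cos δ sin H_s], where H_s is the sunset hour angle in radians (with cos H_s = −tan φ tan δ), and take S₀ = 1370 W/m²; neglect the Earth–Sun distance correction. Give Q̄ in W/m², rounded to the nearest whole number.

The sunset hour angle satisfies cos H_s = −tan φ tan δ = 0.2485, giving H_s = 75.61°. In radians, H_s = 1.3196.
H_s sin φ sin δ = 1.3196 × -0.7793 × 0.1959 = -0.2015.
cos φ cos δ sin H_s = 0.6266 × 0.9806 × 0.9686 = 0.5952.
Q̄ = (1370/π) × (-0.2015 + 0.5952) = 436.08 × 0.3937 = 171.68 W/m².

172 W/m²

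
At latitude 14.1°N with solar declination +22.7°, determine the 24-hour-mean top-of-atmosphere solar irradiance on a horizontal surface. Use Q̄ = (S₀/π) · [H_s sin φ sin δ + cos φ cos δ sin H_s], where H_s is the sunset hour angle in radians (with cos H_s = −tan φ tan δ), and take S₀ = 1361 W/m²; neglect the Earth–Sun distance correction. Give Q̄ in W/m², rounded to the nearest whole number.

454 W/m²

−tan φ tan δ = −(0.2512)(0.4183) = -0.1051; H_s = arccos(-0.1051) = 96.03°. In radians, H_s = 1.6760.
H_s sin φ sin δ = 1.6760 × 0.2436 × 0.3859 = 0.1576.
cos φ cos δ sin H_s = 0.9699 × 0.9225 × 0.9945 = 0.8898.
Q̄ = (1361/π) × (0.1576 + 0.8898) = 433.22 × 1.0474 = 453.75 W/m².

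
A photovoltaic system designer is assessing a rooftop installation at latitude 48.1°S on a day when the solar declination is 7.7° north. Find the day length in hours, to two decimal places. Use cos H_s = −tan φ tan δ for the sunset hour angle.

The sunset hour angle satisfies cos H_s = −tan φ tan δ = 0.1507, giving H_s = 81.33°.
Day length = 2 H_s / 15° h⁻¹ = 162.66° / 15 = 10.844 h.

10.84 hours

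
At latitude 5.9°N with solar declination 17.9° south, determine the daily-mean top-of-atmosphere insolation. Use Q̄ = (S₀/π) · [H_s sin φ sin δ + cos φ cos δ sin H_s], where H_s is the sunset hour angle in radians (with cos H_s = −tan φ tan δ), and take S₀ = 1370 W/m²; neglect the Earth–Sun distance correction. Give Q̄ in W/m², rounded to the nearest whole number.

The sunset hour angle satisfies cos H_s = −tan φ tan δ = 0.0334, giving H_s = 88.09°. In radians, H_s = 1.5375.
H_s sin φ sin δ = 1.5375 × 0.1028 × -0.3074 = -0.0486.
cos φ cos δ sin H_s = 0.9947 × 0.9516 × 0.9994 = 0.9460.
Q̄ = (1370/π) × (-0.0486 + 0.9460) = 436.08 × 0.8974 = 391.34 W/m².

391 W/m²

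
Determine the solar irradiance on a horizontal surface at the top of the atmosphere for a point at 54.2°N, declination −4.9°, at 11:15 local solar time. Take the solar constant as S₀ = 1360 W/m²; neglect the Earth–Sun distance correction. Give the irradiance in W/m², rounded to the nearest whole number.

683 W/m²

Hour angle H = 15° × (11.25 − 12) = -11.25°.
With φ = 54.2°, δ = -4.9°, H = -11.25°: sin φ sin δ = -0.0693, cos φ cos δ cos H = 0.5716, so cos θ_z = 0.5023.
Top-of-atmosphere irradiance = S₀ cos θ_z = 1360 × 0.5023 = 683.13 W/m².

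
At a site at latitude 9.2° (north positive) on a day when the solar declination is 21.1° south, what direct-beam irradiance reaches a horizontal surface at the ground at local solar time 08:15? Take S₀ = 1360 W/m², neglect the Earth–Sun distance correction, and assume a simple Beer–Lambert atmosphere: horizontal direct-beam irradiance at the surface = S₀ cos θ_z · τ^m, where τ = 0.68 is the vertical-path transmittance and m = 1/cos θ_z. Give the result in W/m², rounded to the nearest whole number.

Hour angle H = 15° × (8.25 − 12) = -56.25°.
cos θ_z = sin(9.2°) sin(-21.1°) + cos(9.2°) cos(-21.1°) cos(-56.25°) = -0.0576 + 0.5117 = 0.4541.
Air mass m = 1/cos θ_z = 1/0.4541 = 2.202; τ^m = 0.68^2.202 = 0.4277.
Surface direct beam = 1360 × 0.4541 × 0.4277 = 264.14 W/m².

264 W/m²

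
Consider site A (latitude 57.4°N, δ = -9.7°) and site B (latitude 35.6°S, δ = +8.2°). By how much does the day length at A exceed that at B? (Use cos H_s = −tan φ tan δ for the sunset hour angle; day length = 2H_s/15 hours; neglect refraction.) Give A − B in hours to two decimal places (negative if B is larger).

-1.28 h

A: H_s = arccos(−tan 57.4° · tan -9.7°) = 74.50°, so 2H_s/15 = 9.9333 h.
B: H_s = arccos(−tan -35.6° · tan 8.2°) = 84.08°, so 2H_s/15 = 11.2107 h.
A − B = 9.9333 − 11.2107 = -1.2774 h.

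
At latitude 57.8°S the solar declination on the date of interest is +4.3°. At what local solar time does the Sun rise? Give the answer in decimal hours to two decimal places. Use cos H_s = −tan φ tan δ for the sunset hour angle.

6.46 h

−tan φ tan δ = −(-1.5880)(0.0752) = 0.1194; H_s = arccos(0.1194) = 83.14°.
Sunrise is at 12 − H_s/15 = 12 − 5.543 = 6.457 h local solar time.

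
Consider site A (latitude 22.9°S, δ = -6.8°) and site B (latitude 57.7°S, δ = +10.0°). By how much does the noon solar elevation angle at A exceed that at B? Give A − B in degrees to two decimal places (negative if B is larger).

+51.60°

A: 90° − |-22.9 − (-6.8)| = 73.90°.
B: 90° − |-57.7 − (10.0)| = 22.30°.
A − B = 73.90 − 22.30 = 51.60°.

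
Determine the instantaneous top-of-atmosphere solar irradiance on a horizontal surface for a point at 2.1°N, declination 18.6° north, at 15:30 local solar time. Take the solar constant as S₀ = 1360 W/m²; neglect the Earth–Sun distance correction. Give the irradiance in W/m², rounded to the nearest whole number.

800 W/m²

Hour angle H = 15° × (15.5 − 12) = 52.50°.
cos θ_z = sin φ sin δ + cos φ cos δ cos H = (0.0366)(0.3190) + (0.9993)(0.9478)(0.6088) = 0.5883.
Top-of-atmosphere irradiance = S₀ cos θ_z = 1360 × 0.5883 = 800.09 W/m².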